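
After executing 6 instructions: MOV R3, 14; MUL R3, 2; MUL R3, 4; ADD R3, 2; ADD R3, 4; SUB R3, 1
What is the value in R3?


Register state trace:
  MOV R3, 14  → R3 = 14
  MUL R3, 2  → R3 = 14 * 2 = 28
  MUL R3, 4  → R3 = 28 * 4 = 112
  ADD R3, 2  → R3 = 112 + 2 = 114
  ADD R3, 4  → R3 = 114 + 4 = 118
  SUB R3, 1  → R3 = 118 - 1 = 117
Final: R3 = 117

117


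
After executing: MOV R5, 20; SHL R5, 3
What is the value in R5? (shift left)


Register state trace:
  MOV R5, 20  → R5 = 20
  SHL R5, 3  → R5 = 20 << 3 = 20 * 2^3 = 160
Final: R5 = 160

160


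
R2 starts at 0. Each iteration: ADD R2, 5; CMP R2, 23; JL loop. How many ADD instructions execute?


Loop trace (R2 starts at 0, target 23, step 5):
  ADD #1: R2 = 0 + 5 = 5  → 5 < 23, loop
  ADD #2: R2 = 5 + 5 = 10  → 10 < 23, loop
  ADD #3: R2 = 10 + 5 = 15  → 15 < 23, loop
  ADD #4: R2 = 15 + 5 = 20  → 20 < 23, loop
  ADD #5: R2 = 20 + 5 = 25  → 25 >= 23, exit
Total ADD instructions: 5

5


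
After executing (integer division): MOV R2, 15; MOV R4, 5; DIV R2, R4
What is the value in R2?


Register state trace:
  MOV R2, 15  → R2 = 15
  MOV R4, 5  → R4 = 5
  DIV R2, R4  → R2 = 15 // 5 = 3
Final: R2 = 3

3


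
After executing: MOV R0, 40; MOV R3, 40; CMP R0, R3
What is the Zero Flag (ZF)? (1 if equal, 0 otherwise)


Register state trace:
  MOV R0, 40  → R0 = 40
  MOV R3, 40  → R3 = 40
  CMP R0, R3  → computes 40 - 40 = 0
  Result is zero, so values are equal
ZF = 1

1


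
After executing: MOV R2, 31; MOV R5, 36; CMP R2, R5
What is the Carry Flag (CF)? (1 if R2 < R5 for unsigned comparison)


Register state trace:
  MOV R2, 31  → R2 = 31
  MOV R5, 36  → R5 = 36
  CMP R2, R5  → unsigned 31 - 36: borrow occurs
  31 < 36, so CF = 1
CF = 1

1


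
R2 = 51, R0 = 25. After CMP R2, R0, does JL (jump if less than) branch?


Trace:
  R2 = 51, R0 = 25
  CMP R2, R0  → compares 51 vs 25
  JL checks: is 51 less than 25?
  51 > 25, so condition is false
Branch taken: No

No


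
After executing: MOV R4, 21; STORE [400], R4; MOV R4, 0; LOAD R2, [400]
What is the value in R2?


Register and memory trace:
  MOV R4, 21  → R4 = 21
  STORE [400], R4  → mem[400] = 21
  MOV R4, 0  → R4 = 0
  LOAD R2, [400]  → R2 = mem[400] = 21
Final: R2 = 21

21


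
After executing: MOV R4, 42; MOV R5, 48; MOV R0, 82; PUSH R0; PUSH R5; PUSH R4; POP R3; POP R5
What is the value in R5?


Stack trace (top is rightmost):
  MOV R4, 42  → R4 = 42
  MOV R5, 48  → R5 = 48
  MOV R0, 82  → R0 = 82
  PUSH R0  → stack: [82]
  PUSH R5  → stack: [82, 48]
  PUSH R4  → stack: [82, 48, 42]
  POP R3  → R3 = 42, stack: [82, 48]
  POP R5  → R5 = 48, stack: [82]
Final: R5 = 48

48


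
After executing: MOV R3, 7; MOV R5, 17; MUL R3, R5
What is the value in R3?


Register state trace:
  MOV R3, 7  → R3 = 7
  MOV R5, 17  → R5 = 17
  MUL R3, R5  → R3 = 7 * 17 = 119
Final: R3 = 119

119


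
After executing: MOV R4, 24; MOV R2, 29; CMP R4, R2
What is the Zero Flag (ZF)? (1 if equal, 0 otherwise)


Register state trace:
  MOV R4, 24  → R4 = 24
  MOV R2, 29  → R2 = 29
  CMP R4, R2  → computes 24 - 29 = -5
  Result is nonzero, so values are not equal
ZF = 0

0


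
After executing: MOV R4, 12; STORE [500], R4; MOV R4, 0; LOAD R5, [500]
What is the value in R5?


Register and memory trace:
  MOV R4, 12  → R4 = 12
  STORE [500], R4  → mem[500] = 12
  MOV R4, 0  → R4 = 0
  LOAD R5, [500]  → R5 = mem[500] = 12
Final: R5 = 12

12


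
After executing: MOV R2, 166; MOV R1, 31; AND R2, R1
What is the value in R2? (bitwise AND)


Register state trace:
  MOV R2, 166  → R2 = 166 (0b10100110)
  MOV R1, 31  → R1 = 31 (0b00011111)
  AND R2, R1  → R2 = 166 AND 31 = 6 (0b00000110)
Final: R2 = 6

6


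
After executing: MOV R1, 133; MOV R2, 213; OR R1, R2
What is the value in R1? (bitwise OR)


Register state trace:
  MOV R1, 133  → R1 = 133 (0b10000101)
  MOV R2, 213  → R2 = 213 (0b11010101)
  OR R1, R2   → R1 = 133 OR 213 = 213 (0b11010101)
Final: R1 = 213

213


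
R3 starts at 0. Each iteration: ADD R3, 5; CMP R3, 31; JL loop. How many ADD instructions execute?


Loop trace (R3 starts at 0, target 31, step 5):
  ADD #1: R3 = 0 + 5 = 5  → 5 < 31, loop
  ADD #2: R3 = 5 + 5 = 10  → 10 < 31, loop
  ADD #3: R3 = 10 + 5 = 15  → 15 < 31, loop
  ADD #4: R3 = 15 + 5 = 20  → 20 < 31, loop
  ADD #5: R3 = 20 + 5 = 25  → 25 < 31, loop
  ADD #6: R3 = 25 + 5 = 30  → 30 < 31, loop
  ADD #7: R3 = 30 + 5 = 35  → 35 >= 31, exit
Total ADD instructions: 7

7


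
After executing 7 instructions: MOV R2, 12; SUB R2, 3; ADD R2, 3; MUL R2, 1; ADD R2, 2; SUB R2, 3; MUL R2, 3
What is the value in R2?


Register state trace:
  MOV R2, 12  → R2 = 12
  SUB R2, 3  → R2 = 12 - 3 = 9
  ADD R2, 3  → R2 = 9 + 3 = 12
  MUL R2, 1  → R2 = 12 * 1 = 12
  ADD R2, 2  → R2 = 12 + 2 = 14
  SUB R2, 3  → R2 = 14 - 3 = 11
  MUL R2, 3  → R2 = 11 * 3 = 33
Final: R2 = 33

33


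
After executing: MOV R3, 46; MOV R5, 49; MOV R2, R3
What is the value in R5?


Register state trace:
  MOV R3, 46  → R3 = 46
  MOV R5, 49  → R5 = 49
  MOV R2, R3  → R2 = 46
Final: R5 = 49

49


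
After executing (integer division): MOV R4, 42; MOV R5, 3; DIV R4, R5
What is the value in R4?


Register state trace:
  MOV R4, 42  → R4 = 42
  MOV R5, 3  → R5 = 3
  DIV R4, R5  → R4 = 42 // 3 = 14
Final: R4 = 14

14


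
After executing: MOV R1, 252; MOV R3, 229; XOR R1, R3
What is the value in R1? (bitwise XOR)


Register state trace:
  MOV R1, 252  → R1 = 252 (0b11111100)
  MOV R3, 229  → R3 = 229 (0b11100101)
  XOR R1, R3  → R1 = 252 XOR 229 = 25 (0b00011001)
Final: R1 = 25

25


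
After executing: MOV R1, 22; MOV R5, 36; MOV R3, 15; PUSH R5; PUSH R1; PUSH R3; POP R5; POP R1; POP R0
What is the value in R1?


Stack trace (top is rightmost):
  MOV R1, 22  → R1 = 22
  MOV R5, 36  → R5 = 36
  MOV R3, 15  → R3 = 15
  PUSH R5  → stack: [36]
  PUSH R1  → stack: [36, 22]
  PUSH R3  → stack: [36, 22, 15]
  POP R5  → R5 = 15, stack: [36, 22]
  POP R1  → R1 = 22, stack: [36]
  POP R0  → R0 = 36, stack: []
Final: R1 = 22

22


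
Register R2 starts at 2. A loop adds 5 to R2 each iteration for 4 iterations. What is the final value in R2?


Starting value: R2 = 2
  Iter 1: R2 = 2 + 5 = 7
  Iter 2: R2 = 7 + 5 = 12
  Iter 3: R2 = 12 + 5 = 17
  Iter 4: R2 = 17 + 5 = 22
Final: R2 = 22

22


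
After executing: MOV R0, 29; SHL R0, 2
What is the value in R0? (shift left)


Register state trace:
  MOV R0, 29  → R0 = 29
  SHL R0, 2  → R0 = 29 << 2 = 29 * 2^2 = 116
Final: R0 = 116

116


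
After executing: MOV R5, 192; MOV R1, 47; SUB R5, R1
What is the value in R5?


Register state trace:
  MOV R5, 192  → R5 = 192
  MOV R1, 47  → R1 = 47
  SUB R5, R1  → R5 = 192 - 47 = 145
Final: R5 = 145

145


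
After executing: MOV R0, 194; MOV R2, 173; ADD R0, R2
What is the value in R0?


Register state trace:
  MOV R0, 194  → R0 = 194
  MOV R2, 173  → R2 = 173
  ADD R0, R2  → R0 = 194 + 173 = 367
Final: R0 = 367

367


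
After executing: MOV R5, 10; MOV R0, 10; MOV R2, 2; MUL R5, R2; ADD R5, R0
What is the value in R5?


Register state trace:
  MOV R5, 10  → R5 = 10
  MOV R0, 10  → R0 = 10
  MOV R2, 2  → R2 = 2
  MUL R5, R2  → R5 = 10 * 2 = 20
  ADD R5, R0  → R5 = 20 + 10 = 30
Final: R5 = 30

30


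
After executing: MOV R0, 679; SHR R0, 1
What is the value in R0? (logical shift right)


Register state trace:
  MOV R0, 679  → R0 = 679
  SHR R0, 1  → R0 = 679 >> 1 = 679 // 2^1 = 339
Final: R0 = 339

339


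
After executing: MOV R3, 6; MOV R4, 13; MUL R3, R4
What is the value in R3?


Register state trace:
  MOV R3, 6  → R3 = 6
  MOV R4, 13  → R4 = 13
  MUL R3, R4  → R3 = 6 * 13 = 78
Final: R3 = 78

78


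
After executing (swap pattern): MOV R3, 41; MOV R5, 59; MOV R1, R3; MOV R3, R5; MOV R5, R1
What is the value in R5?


Register state trace (swap pattern):
  MOV R3, 41  → R3 = 41
  MOV R5, 59  → R5 = 59
  MOV R1, R3  → R1 = 41  (save R3)
  MOV R3, R5  → R3 = 59  (R3 gets R5's value)
  MOV R5, R1  → R5 = 41  (R5 gets saved value)
Final: R5 = 41

41


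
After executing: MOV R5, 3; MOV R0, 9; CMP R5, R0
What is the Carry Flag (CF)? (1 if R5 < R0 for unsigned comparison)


Register state trace:
  MOV R5, 3  → R5 = 3
  MOV R0, 9  → R0 = 9
  CMP R5, R0  → unsigned 3 - 9: borrow occurs
  3 < 9, so CF = 1
CF = 1

1


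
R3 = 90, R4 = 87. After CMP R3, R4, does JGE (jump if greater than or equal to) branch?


Trace:
  R3 = 90, R4 = 87
  CMP R3, R4  → compares 90 vs 87
  JGE checks: is 90 greater than or equal to 87?
  90 > 87, so condition is true
Branch taken: Yes

Yes


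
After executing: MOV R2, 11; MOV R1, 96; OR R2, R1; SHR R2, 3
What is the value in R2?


Register state trace:
  MOV R2, 11  → R2 = 11 (0b00001011)
  MOV R1, 96  → R1 = 96 (0b01100000)
  OR R2, R1  → R2 = 11 OR 96 = 107 (0b01101011)
  SHR R2, 3  → R2 = 107 >> 3 = 13
Final: R2 = 13

13


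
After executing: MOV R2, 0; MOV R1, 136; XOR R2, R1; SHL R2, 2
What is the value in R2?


Register state trace:
  MOV R2, 0  → R2 = 0 (0b00000000)
  MOV R1, 136  → R1 = 136 (0b10001000)
  XOR R2, R1  → R2 = 0 XOR 136 = 136 (0b10001000)
  SHL R2, 2  → R2 = 136 << 2 = 544
Final: R2 = 544

544


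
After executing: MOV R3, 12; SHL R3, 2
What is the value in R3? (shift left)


Register state trace:
  MOV R3, 12  → R3 = 12
  SHL R3, 2  → R3 = 12 << 2 = 12 * 2^2 = 48
Final: R3 = 48

48


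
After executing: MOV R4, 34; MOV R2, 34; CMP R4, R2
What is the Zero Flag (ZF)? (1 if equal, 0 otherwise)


Register state trace:
  MOV R4, 34  → R4 = 34
  MOV R2, 34  → R2 = 34
  CMP R4, R2  → computes 34 - 34 = 0
  Result is zero, so values are equal
ZF = 1

1


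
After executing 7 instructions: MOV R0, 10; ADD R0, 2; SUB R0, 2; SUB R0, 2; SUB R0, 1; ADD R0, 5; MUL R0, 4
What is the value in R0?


Register state trace:
  MOV R0, 10  → R0 = 10
  ADD R0, 2  → R0 = 10 + 2 = 12
  SUB R0, 2  → R0 = 12 - 2 = 10
  SUB R0, 2  → R0 = 10 - 2 = 8
  SUB R0, 1  → R0 = 8 - 1 = 7
  ADD R0, 5  → R0 = 7 + 5 = 12
  MUL R0, 4  → R0 = 12 * 4 = 48
Final: R0 = 48

48


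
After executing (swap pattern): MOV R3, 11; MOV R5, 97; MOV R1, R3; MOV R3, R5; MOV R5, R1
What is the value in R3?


Register state trace (swap pattern):
  MOV R3, 11  → R3 = 11
  MOV R5, 97  → R5 = 97
  MOV R1, R3  → R1 = 11  (save R3)
  MOV R3, R5  → R3 = 97  (R3 gets R5's value)
  MOV R5, R1  → R5 = 11  (R5 gets saved value)
Final: R3 = 97

97


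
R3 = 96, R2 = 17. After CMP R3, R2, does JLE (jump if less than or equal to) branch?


Trace:
  R3 = 96, R2 = 17
  CMP R3, R2  → compares 96 vs 17
  JLE checks: is 96 less than or equal to 17?
  96 > 17, so condition is false
Branch taken: No

No


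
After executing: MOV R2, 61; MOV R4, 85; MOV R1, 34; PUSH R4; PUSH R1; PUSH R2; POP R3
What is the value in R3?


Stack trace (top is rightmost):
  MOV R2, 61  → R2 = 61
  MOV R4, 85  → R4 = 85
  MOV R1, 34  → R1 = 34
  PUSH R4  → stack: [85]
  PUSH R1  → stack: [85, 34]
  PUSH R2  → stack: [85, 34, 61]
  POP R3  → R3 = 61, stack: [85, 34]
Final: R3 = 61

61


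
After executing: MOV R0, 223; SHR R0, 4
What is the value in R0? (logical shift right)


Register state trace:
  MOV R0, 223  → R0 = 223
  SHR R0, 4  → R0 = 223 >> 4 = 223 // 2^4 = 13
Final: R0 = 13

13


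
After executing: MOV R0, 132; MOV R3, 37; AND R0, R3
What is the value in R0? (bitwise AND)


Register state trace:
  MOV R0, 132  → R0 = 132 (0b10000100)
  MOV R3, 37  → R3 = 37 (0b00100101)
  AND R0, R3  → R0 = 132 AND 37 = 4 (0b00000100)
Final: R0 = 4

4


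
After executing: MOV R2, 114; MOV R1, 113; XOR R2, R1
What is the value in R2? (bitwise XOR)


Register state trace:
  MOV R2, 114  → R2 = 114 (0b01110010)
  MOV R1, 113  → R1 = 113 (0b01110001)
  XOR R2, R1  → R2 = 114 XOR 113 = 3 (0b00000011)
Final: R2 = 3

3


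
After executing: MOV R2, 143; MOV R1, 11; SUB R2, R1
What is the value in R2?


Register state trace:
  MOV R2, 143  → R2 = 143
  MOV R1, 11  → R1 = 11
  SUB R2, R1  → R2 = 143 - 11 = 132
Final: R2 = 132

132


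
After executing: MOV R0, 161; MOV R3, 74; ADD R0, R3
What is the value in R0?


Register state trace:
  MOV R0, 161  → R0 = 161
  MOV R3, 74  → R3 = 74
  ADD R0, R3  → R0 = 161 + 74 = 235
Final: R0 = 235

235


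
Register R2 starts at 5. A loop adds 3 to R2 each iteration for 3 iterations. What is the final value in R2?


Starting value: R2 = 5
  Iter 1: R2 = 5 + 3 = 8
  Iter 2: R2 = 8 + 3 = 11
  Iter 3: R2 = 11 + 3 = 14
Final: R2 = 14

14


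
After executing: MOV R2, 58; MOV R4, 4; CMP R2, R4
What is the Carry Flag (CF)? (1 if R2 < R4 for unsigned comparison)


Register state trace:
  MOV R2, 58  → R2 = 58
  MOV R4, 4  → R4 = 4
  CMP R2, R4  → unsigned 58 - 4: no borrow
  58 >= 4, so CF = 0
CF = 0

0


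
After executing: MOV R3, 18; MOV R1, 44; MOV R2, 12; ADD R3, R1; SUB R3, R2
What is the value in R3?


Register state trace:
  MOV R3, 18  → R3 = 18
  MOV R1, 44  → R1 = 44
  MOV R2, 12  → R2 = 12
  ADD R3, R1  → R3 = 18 + 44 = 62
  SUB R3, R2  → R3 = 62 - 12 = 50
Final: R3 = 50

50


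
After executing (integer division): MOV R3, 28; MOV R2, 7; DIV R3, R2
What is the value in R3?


Register state trace:
  MOV R3, 28  → R3 = 28
  MOV R2, 7  → R2 = 7
  DIV R3, R2  → R3 = 28 // 7 = 4
Final: R3 = 4

4


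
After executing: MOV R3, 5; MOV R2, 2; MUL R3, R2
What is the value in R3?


Register state trace:
  MOV R3, 5  → R3 = 5
  MOV R2, 2  → R2 = 2
  MUL R3, R2  → R3 = 5 * 2 = 10
Final: R3 = 10

10


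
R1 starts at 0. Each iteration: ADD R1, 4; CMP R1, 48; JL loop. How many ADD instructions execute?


Loop trace (R1 starts at 0, target 48, step 4):
  ADD #1: R1 = 0 + 4 = 4  → 4 < 48, loop
  ADD #2: R1 = 4 + 4 = 8  → 8 < 48, loop
  ADD #3: R1 = 8 + 4 = 12  → 12 < 48, loop
  ADD #4: R1 = 12 + 4 = 16  → 16 < 48, loop
  ADD #5: R1 = 16 + 4 = 20  → 20 < 48, loop
  ADD #6: R1 = 20 + 4 = 24  → 24 < 48, loop
  ADD #7: R1 = 24 + 4 = 28  → 28 < 48, loop
  ADD #8: R1 = 28 + 4 = 32  → 32 < 48, loop
  ADD #9: R1 = 32 + 4 = 36  → 36 < 48, loop
  ADD #10: R1 = 36 + 4 = 40  → 40 < 48, loop
  ADD #11: R1 = 40 + 4 = 44  → 44 < 48, loop
  ADD #12: R1 = 44 + 4 = 48  → 48 >= 48, exit
Total ADD instructions: 12

12


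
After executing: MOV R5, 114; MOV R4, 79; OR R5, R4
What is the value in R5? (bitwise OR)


Register state trace:
  MOV R5, 114  → R5 = 114 (0b01110010)
  MOV R4, 79  → R4 = 79 (0b01001111)
  OR R5, R4   → R5 = 114 OR 79 = 127 (0b01111111)
Final: R5 = 127

127


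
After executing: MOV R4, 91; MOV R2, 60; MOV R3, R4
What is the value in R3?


Register state trace:
  MOV R4, 91  → R4 = 91
  MOV R2, 60  → R2 = 60
  MOV R3, R4  → R3 = 91
Final: R3 = 91

91


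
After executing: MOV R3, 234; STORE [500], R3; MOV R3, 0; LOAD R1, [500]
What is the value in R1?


Register and memory trace:
  MOV R3, 234  → R3 = 234
  STORE [500], R3  → mem[500] = 234
  MOV R3, 0  → R3 = 0
  LOAD R1, [500]  → R1 = mem[500] = 234
Final: R1 = 234

234


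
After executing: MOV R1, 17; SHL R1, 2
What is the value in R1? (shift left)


Register state trace:
  MOV R1, 17  → R1 = 17
  SHL R1, 2  → R1 = 17 << 2 = 17 * 2^2 = 68
Final: R1 = 68

68


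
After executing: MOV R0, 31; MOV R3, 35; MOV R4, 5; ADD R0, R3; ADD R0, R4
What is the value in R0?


Register state trace:
  MOV R0, 31  → R0 = 31
  MOV R3, 35  → R3 = 35
  MOV R4, 5  → R4 = 5
  ADD R0, R3  → R0 = 31 + 35 = 66
  ADD R0, R4  → R0 = 66 + 5 = 71
Final: R0 = 71

71


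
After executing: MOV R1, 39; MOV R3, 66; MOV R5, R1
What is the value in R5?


Register state trace:
  MOV R1, 39  → R1 = 39
  MOV R3, 66  → R3 = 66
  MOV R5, R1  → R5 = 39
Final: R5 = 39

39


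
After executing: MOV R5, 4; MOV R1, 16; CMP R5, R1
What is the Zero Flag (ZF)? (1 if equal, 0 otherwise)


Register state trace:
  MOV R5, 4  → R5 = 4
  MOV R1, 16  → R1 = 16
  CMP R5, R1  → computes 4 - 16 = -12
  Result is nonzero, so values are not equal
ZF = 0

0


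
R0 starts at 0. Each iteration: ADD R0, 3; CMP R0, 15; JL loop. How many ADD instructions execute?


Loop trace (R0 starts at 0, target 15, step 3):
  ADD #1: R0 = 0 + 3 = 3  → 3 < 15, loop
  ADD #2: R0 = 3 + 3 = 6  → 6 < 15, loop
  ADD #3: R0 = 6 + 3 = 9  → 9 < 15, loop
  ADD #4: R0 = 9 + 3 = 12  → 12 < 15, loop
  ADD #5: R0 = 12 + 3 = 15  → 15 >= 15, exit
Total ADD instructions: 5

5


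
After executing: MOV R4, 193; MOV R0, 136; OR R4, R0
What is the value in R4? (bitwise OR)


Register state trace:
  MOV R4, 193  → R4 = 193 (0b11000001)
  MOV R0, 136  → R0 = 136 (0b10001000)
  OR R4, R0   → R4 = 193 OR 136 = 201 (0b11001001)
Final: R4 = 201

201


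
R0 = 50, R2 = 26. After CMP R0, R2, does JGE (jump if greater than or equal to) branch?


Trace:
  R0 = 50, R2 = 26
  CMP R0, R2  → compares 50 vs 26
  JGE checks: is 50 greater than or equal to 26?
  50 > 26, so condition is true
Branch taken: Yes

Yes


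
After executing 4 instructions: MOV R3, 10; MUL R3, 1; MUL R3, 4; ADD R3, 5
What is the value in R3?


Register state trace:
  MOV R3, 10  → R3 = 10
  MUL R3, 1  → R3 = 10 * 1 = 10
  MUL R3, 4  → R3 = 10 * 4 = 40
  ADD R3, 5  → R3 = 40 + 5 = 45
Final: R3 = 45

45


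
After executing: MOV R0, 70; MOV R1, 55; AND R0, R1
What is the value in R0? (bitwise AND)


Register state trace:
  MOV R0, 70  → R0 = 70 (0b01000110)
  MOV R1, 55  → R1 = 55 (0b00110111)
  AND R0, R1  → R0 = 70 AND 55 = 6 (0b00000110)
Final: R0 = 6

6


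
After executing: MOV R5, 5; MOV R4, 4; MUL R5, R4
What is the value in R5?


Register state trace:
  MOV R5, 5  → R5 = 5
  MOV R4, 4  → R4 = 4
  MUL R5, R4  → R5 = 5 * 4 = 20
Final: R5 = 20

20


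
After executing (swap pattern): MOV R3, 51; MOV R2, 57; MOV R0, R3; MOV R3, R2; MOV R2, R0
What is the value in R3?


Register state trace (swap pattern):
  MOV R3, 51  → R3 = 51
  MOV R2, 57  → R2 = 57
  MOV R0, R3  → R0 = 51  (save R3)
  MOV R3, R2  → R3 = 57  (R3 gets R2's value)
  MOV R2, R0  → R2 = 51  (R2 gets saved value)
Final: R3 = 57

57


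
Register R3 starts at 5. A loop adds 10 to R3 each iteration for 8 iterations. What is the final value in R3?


Starting value: R3 = 5
  Iter 1: R3 = 5 + 10 = 15
  Iter 2: R3 = 15 + 10 = 25
  Iter 3: R3 = 25 + 10 = 35
  Iter 4: R3 = 35 + 10 = 45
  Iter 5: R3 = 45 + 10 = 55
  Iter 6: R3 = 55 + 10 = 65
  Iter 7: R3 = 65 + 10 = 75
  Iter 8: R3 = 75 + 10 = 85
Final: R3 = 85

85


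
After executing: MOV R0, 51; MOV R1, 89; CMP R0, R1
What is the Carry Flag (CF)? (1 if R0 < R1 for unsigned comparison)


Register state trace:
  MOV R0, 51  → R0 = 51
  MOV R1, 89  → R1 = 89
  CMP R0, R1  → unsigned 51 - 89: borrow occurs
  51 < 89, so CF = 1
CF = 1

1


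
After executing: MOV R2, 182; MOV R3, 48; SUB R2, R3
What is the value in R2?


Register state trace:
  MOV R2, 182  → R2 = 182
  MOV R3, 48  → R3 = 48
  SUB R2, R3  → R2 = 182 - 48 = 134
Final: R2 = 134

134


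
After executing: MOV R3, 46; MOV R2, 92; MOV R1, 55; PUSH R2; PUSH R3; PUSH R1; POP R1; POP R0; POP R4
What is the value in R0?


Stack trace (top is rightmost):
  MOV R3, 46  → R3 = 46
  MOV R2, 92  → R2 = 92
  MOV R1, 55  → R1 = 55
  PUSH R2  → stack: [92]
  PUSH R3  → stack: [92, 46]
  PUSH R1  → stack: [92, 46, 55]
  POP R1  → R1 = 55, stack: [92, 46]
  POP R0  → R0 = 46, stack: [92]
  POP R4  → R4 = 92, stack: []
Final: R0 = 46

46


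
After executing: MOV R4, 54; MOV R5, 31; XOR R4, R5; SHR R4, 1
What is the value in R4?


Register state trace:
  MOV R4, 54  → R4 = 54 (0b00110110)
  MOV R5, 31  → R5 = 31 (0b00011111)
  XOR R4, R5  → R4 = 54 XOR 31 = 41 (0b00101001)
  SHR R4, 1  → R4 = 41 >> 1 = 20
Final: R4 = 20

20


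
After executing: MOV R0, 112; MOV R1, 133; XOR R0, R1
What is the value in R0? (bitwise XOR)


Register state trace:
  MOV R0, 112  → R0 = 112 (0b01110000)
  MOV R1, 133  → R1 = 133 (0b10000101)
  XOR R0, R1  → R0 = 112 XOR 133 = 245 (0b11110101)
Final: R0 = 245

245


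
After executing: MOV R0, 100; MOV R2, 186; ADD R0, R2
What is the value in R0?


Register state trace:
  MOV R0, 100  → R0 = 100
  MOV R2, 186  → R2 = 186
  ADD R0, R2  → R0 = 100 + 186 = 286
Final: R0 = 286

286


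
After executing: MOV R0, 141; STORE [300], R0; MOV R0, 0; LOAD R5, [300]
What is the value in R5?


Register and memory trace:
  MOV R0, 141  → R0 = 141
  STORE [300], R0  → mem[300] = 141
  MOV R0, 0  → R0 = 0
  LOAD R5, [300]  → R5 = mem[300] = 141
Final: R5 = 141

141


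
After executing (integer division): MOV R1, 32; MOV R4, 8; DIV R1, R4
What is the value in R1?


Register state trace:
  MOV R1, 32  → R1 = 32
  MOV R4, 8  → R4 = 8
  DIV R1, R4  → R1 = 32 // 8 = 4
Final: R1 = 4

4


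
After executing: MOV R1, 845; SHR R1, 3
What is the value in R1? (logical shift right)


Register state trace:
  MOV R1, 845  → R1 = 845
  SHR R1, 3  → R1 = 845 >> 3 = 845 // 2^3 = 105
Final: R1 = 105

105


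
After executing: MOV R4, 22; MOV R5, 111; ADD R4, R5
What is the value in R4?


Register state trace:
  MOV R4, 22  → R4 = 22
  MOV R5, 111  → R5 = 111
  ADD R4, R5  → R4 = 22 + 111 = 133
Final: R4 = 133

133


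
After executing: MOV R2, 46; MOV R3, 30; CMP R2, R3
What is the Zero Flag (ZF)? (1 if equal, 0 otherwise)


Register state trace:
  MOV R2, 46  → R2 = 46
  MOV R3, 30  → R3 = 30
  CMP R2, R3  → computes 46 - 30 = 16
  Result is nonzero, so values are not equal
ZF = 0

0


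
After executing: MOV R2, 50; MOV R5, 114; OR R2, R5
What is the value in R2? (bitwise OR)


Register state trace:
  MOV R2, 50  → R2 = 50 (0b00110010)
  MOV R5, 114  → R5 = 114 (0b01110010)
  OR R2, R5   → R2 = 50 OR 114 = 114 (0b01110010)
Final: R2 = 114

114


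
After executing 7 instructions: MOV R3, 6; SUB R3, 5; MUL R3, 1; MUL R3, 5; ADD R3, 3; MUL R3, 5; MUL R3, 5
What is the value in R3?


Register state trace:
  MOV R3, 6  → R3 = 6
  SUB R3, 5  → R3 = 6 - 5 = 1
  MUL R3, 1  → R3 = 1 * 1 = 1
  MUL R3, 5  → R3 = 1 * 5 = 5
  ADD R3, 3  → R3 = 5 + 3 = 8
  MUL R3, 5  → R3 = 8 * 5 = 40
  MUL R3, 5  → R3 = 40 * 5 = 200
Final: R3 = 200

200


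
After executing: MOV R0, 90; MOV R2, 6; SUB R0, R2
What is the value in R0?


Register state trace:
  MOV R0, 90  → R0 = 90
  MOV R2, 6  → R2 = 6
  SUB R0, R2  → R0 = 90 - 6 = 84
Final: R0 = 84

84


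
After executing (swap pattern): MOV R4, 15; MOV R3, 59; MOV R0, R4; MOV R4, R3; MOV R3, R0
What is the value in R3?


Register state trace (swap pattern):
  MOV R4, 15  → R4 = 15
  MOV R3, 59  → R3 = 59
  MOV R0, R4  → R0 = 15  (save R4)
  MOV R4, R3  → R4 = 59  (R4 gets R3's value)
  MOV R3, R0  → R3 = 15  (R3 gets saved value)
Final: R3 = 15

15


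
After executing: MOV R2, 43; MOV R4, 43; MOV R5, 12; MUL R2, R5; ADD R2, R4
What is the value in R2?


Register state trace:
  MOV R2, 43  → R2 = 43
  MOV R4, 43  → R4 = 43
  MOV R5, 12  → R5 = 12
  MUL R2, R5  → R2 = 43 * 12 = 516
  ADD R2, R4  → R2 = 516 + 43 = 559
Final: R2 = 559

559


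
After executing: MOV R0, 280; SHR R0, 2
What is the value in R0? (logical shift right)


Register state trace:
  MOV R0, 280  → R0 = 280
  SHR R0, 2  → R0 = 280 >> 2 = 280 // 2^2 = 70
Final: R0 = 70

70


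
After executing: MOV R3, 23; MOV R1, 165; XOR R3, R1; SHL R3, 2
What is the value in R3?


Register state trace:
  MOV R3, 23  → R3 = 23 (0b00010111)
  MOV R1, 165  → R1 = 165 (0b10100101)
  XOR R3, R1  → R3 = 23 XOR 165 = 178 (0b10110010)
  SHL R3, 2  → R3 = 178 << 2 = 712
Final: R3 = 712

712


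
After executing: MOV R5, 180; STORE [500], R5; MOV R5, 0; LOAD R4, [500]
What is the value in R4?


Register and memory trace:
  MOV R5, 180  → R5 = 180
  STORE [500], R5  → mem[500] = 180
  MOV R5, 0  → R5 = 0
  LOAD R4, [500]  → R4 = mem[500] = 180
Final: R4 = 180

180


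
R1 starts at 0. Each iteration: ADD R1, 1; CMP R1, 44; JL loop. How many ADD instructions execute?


Loop trace (R1 starts at 0, target 44, step 1):
  ADD #1: R1 = 0 + 1 = 1  → 1 < 44, loop
  ADD #2: R1 = 1 + 1 = 2  → 2 < 44, loop
  ADD #3: R1 = 2 + 1 = 3  → 3 < 44, loop
  ADD #4: R1 = 3 + 1 = 4  → 4 < 44, loop
  ADD #5: R1 = 4 + 1 = 5  → 5 < 44, loop
  ADD #6: R1 = 5 + 1 = 6  → 6 < 44, loop
  ADD #7: R1 = 6 + 1 = 7  → 7 < 44, loop
  ADD #8: R1 = 7 + 1 = 8  → 8 < 44, loop
  ADD #9: R1 = 8 + 1 = 9  → 9 < 44, loop
  ADD #10: R1 = 9 + 1 = 10  → 10 < 44, loop
  ADD #11: R1 = 10 + 1 = 11  → 11 < 44, loop
  ADD #12: R1 = 11 + 1 = 12  → 12 < 44, loop
  ADD #13: R1 = 12 + 1 = 13  → 13 < 44, loop
  ADD #14: R1 = 13 + 1 = 14  → 14 < 44, loop
  ADD #15: R1 = 14 + 1 = 15  → 15 < 44, loop
  ADD #16: R1 = 15 + 1 = 16  → 16 < 44, loop
  ADD #17: R1 = 16 + 1 = 17  → 17 < 44, loop
  ADD #18: R1 = 17 + 1 = 18  → 18 < 44, loop
  ADD #19: R1 = 18 + 1 = 19  → 19 < 44, loop
  ADD #20: R1 = 19 + 1 = 20  → 20 < 44, loop
  ADD #21: R1 = 20 + 1 = 21  → 21 < 44, loop
  ADD #22: R1 = 21 + 1 = 22  → 22 < 44, loop
  ADD #23: R1 = 22 + 1 = 23  → 23 < 44, loop
  ADD #24: R1 = 23 + 1 = 24  → 24 < 44, loop
  ADD #25: R1 = 24 + 1 = 25  → 25 < 44, loop
  ADD #26: R1 = 25 + 1 = 26  → 26 < 44, loop
  ADD #27: R1 = 26 + 1 = 27  → 27 < 44, loop
  ADD #28: R1 = 27 + 1 = 28  → 28 < 44, loop
  ADD #29: R1 = 28 + 1 = 29  → 29 < 44, loop
  ADD #30: R1 = 29 + 1 = 30  → 30 < 44, loop
  ADD #31: R1 = 30 + 1 = 31  → 31 < 44, loop
  ADD #32: R1 = 31 + 1 = 32  → 32 < 44, loop
  ADD #33: R1 = 32 + 1 = 33  → 33 < 44, loop
  ADD #34: R1 = 33 + 1 = 34  → 34 < 44, loop
  ADD #35: R1 = 34 + 1 = 35  → 35 < 44, loop
  ADD #36: R1 = 35 + 1 = 36  → 36 < 44, loop
  ADD #37: R1 = 36 + 1 = 37  → 37 < 44, loop
  ADD #38: R1 = 37 + 1 = 38  → 38 < 44, loop
  ADD #39: R1 = 38 + 1 = 39  → 39 < 44, loop
  ADD #40: R1 = 39 + 1 = 40  → 40 < 44, loop
  ADD #41: R1 = 40 + 1 = 41  → 41 < 44, loop
  ADD #42: R1 = 41 + 1 = 42  → 42 < 44, loop
  ADD #43: R1 = 42 + 1 = 43  → 43 < 44, loop
  ADD #44: R1 = 43 + 1 = 44  → 44 >= 44, exit
Total ADD instructions: 44

44


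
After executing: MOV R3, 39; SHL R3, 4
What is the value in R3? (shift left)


Register state trace:
  MOV R3, 39  → R3 = 39
  SHL R3, 4  → R3 = 39 << 4 = 39 * 2^4 = 624
Final: R3 = 624

624


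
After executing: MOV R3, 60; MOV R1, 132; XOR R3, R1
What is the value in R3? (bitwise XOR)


Register state trace:
  MOV R3, 60  → R3 = 60 (0b00111100)
  MOV R1, 132  → R1 = 132 (0b10000100)
  XOR R3, R1  → R3 = 60 XOR 132 = 184 (0b10111000)
Final: R3 = 184

184


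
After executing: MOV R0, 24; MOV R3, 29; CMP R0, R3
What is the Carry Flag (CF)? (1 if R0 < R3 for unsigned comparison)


Register state trace:
  MOV R0, 24  → R0 = 24
  MOV R3, 29  → R3 = 29
  CMP R0, R3  → unsigned 24 - 29: borrow occurs
  24 < 29, so CF = 1
CF = 1

1


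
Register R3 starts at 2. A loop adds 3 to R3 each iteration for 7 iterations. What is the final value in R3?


Starting value: R3 = 2
  Iter 1: R3 = 2 + 3 = 5
  Iter 2: R3 = 5 + 3 = 8
  Iter 3: R3 = 8 + 3 = 11
  Iter 4: R3 = 11 + 3 = 14
  Iter 5: R3 = 14 + 3 = 17
  Iter 6: R3 = 17 + 3 = 20
  Iter 7: R3 = 20 + 3 = 23
Final: R3 = 23

23


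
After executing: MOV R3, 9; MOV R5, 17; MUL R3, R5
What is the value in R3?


Register state trace:
  MOV R3, 9  → R3 = 9
  MOV R5, 17  → R5 = 17
  MUL R3, R5  → R3 = 9 * 17 = 153
Final: R3 = 153

153


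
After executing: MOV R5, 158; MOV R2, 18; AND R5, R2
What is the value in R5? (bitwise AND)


Register state trace:
  MOV R5, 158  → R5 = 158 (0b10011110)
  MOV R2, 18  → R2 = 18 (0b00010010)
  AND R5, R2  → R5 = 158 AND 18 = 18 (0b00010010)
Final: R5 = 18

18


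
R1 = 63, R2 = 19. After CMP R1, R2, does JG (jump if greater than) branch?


Trace:
  R1 = 63, R2 = 19
  CMP R1, R2  → compares 63 vs 19
  JG checks: is 63 greater than 19?
  63 > 19, so condition is true
Branch taken: Yes

Yes


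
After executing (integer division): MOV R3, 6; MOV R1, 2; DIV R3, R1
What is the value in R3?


Register state trace:
  MOV R3, 6  → R3 = 6
  MOV R1, 2  → R1 = 2
  DIV R3, R1  → R3 = 6 // 2 = 3
Final: R3 = 3

3


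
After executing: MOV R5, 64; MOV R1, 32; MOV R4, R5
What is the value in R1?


Register state trace:
  MOV R5, 64  → R5 = 64
  MOV R1, 32  → R1 = 32
  MOV R4, R5  → R4 = 64
Final: R1 = 32

32


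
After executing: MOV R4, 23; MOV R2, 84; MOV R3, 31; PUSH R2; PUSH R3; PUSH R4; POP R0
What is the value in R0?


Stack trace (top is rightmost):
  MOV R4, 23  → R4 = 23
  MOV R2, 84  → R2 = 84
  MOV R3, 31  → R3 = 31
  PUSH R2  → stack: [84]
  PUSH R3  → stack: [84, 31]
  PUSH R4  → stack: [84, 31, 23]
  POP R0  → R0 = 23, stack: [84, 31]
Final: R0 = 23

23


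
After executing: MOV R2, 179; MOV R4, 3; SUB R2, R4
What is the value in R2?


Register state trace:
  MOV R2, 179  → R2 = 179
  MOV R4, 3  → R4 = 3
  SUB R2, R4  → R2 = 179 - 3 = 176
Final: R2 = 176

176


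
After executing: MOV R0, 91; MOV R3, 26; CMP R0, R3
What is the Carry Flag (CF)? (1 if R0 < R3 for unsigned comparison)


Register state trace:
  MOV R0, 91  → R0 = 91
  MOV R3, 26  → R3 = 26
  CMP R0, R3  → unsigned 91 - 26: no borrow
  91 >= 26, so CF = 0
CF = 0

0


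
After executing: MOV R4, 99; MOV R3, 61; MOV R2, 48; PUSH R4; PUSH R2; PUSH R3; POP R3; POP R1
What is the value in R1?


Stack trace (top is rightmost):
  MOV R4, 99  → R4 = 99
  MOV R3, 61  → R3 = 61
  MOV R2, 48  → R2 = 48
  PUSH R4  → stack: [99]
  PUSH R2  → stack: [99, 48]
  PUSH R3  → stack: [99, 48, 61]
  POP R3  → R3 = 61, stack: [99, 48]
  POP R1  → R1 = 48, stack: [99]
Final: R1 = 48

48


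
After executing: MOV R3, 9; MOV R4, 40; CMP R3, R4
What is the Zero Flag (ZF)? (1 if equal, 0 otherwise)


Register state trace:
  MOV R3, 9  → R3 = 9
  MOV R4, 40  → R4 = 40
  CMP R3, R4  → computes 9 - 40 = -31
  Result is nonzero, so values are not equal
ZF = 0

0


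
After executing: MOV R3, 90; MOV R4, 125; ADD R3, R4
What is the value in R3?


Register state trace:
  MOV R3, 90  → R3 = 90
  MOV R4, 125  → R4 = 125
  ADD R3, R4  → R3 = 90 + 125 = 215
Final: R3 = 215

215


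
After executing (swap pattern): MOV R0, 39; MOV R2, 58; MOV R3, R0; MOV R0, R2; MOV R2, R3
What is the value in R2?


Register state trace (swap pattern):
  MOV R0, 39  → R0 = 39
  MOV R2, 58  → R2 = 58
  MOV R3, R0  → R3 = 39  (save R0)
  MOV R0, R2  → R0 = 58  (R0 gets R2's value)
  MOV R2, R3  → R2 = 39  (R2 gets saved value)
Final: R2 = 39

39


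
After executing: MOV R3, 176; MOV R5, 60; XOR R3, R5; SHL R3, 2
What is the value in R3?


Register state trace:
  MOV R3, 176  → R3 = 176 (0b10110000)
  MOV R5, 60  → R5 = 60 (0b00111100)
  XOR R3, R5  → R3 = 176 XOR 60 = 140 (0b10001100)
  SHL R3, 2  → R3 = 140 << 2 = 560
Final: R3 = 560

560


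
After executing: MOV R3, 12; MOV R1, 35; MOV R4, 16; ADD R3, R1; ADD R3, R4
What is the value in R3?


Register state trace:
  MOV R3, 12  → R3 = 12
  MOV R1, 35  → R1 = 35
  MOV R4, 16  → R4 = 16
  ADD R3, R1  → R3 = 12 + 35 = 47
  ADD R3, R4  → R3 = 47 + 16 = 63
Final: R3 = 63

63


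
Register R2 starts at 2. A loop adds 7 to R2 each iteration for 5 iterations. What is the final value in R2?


Starting value: R2 = 2
  Iter 1: R2 = 2 + 7 = 9
  Iter 2: R2 = 9 + 7 = 16
  Iter 3: R2 = 16 + 7 = 23
  Iter 4: R2 = 23 + 7 = 30
  Iter 5: R2 = 30 + 7 = 37
Final: R2 = 37

37


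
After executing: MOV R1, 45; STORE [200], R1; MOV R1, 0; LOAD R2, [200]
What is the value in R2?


Register and memory trace:
  MOV R1, 45  → R1 = 45
  STORE [200], R1  → mem[200] = 45
  MOV R1, 0  → R1 = 0
  LOAD R2, [200]  → R2 = mem[200] = 45
Final: R2 = 45

45


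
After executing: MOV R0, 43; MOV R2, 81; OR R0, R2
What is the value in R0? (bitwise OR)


Register state trace:
  MOV R0, 43  → R0 = 43 (0b00101011)
  MOV R2, 81  → R2 = 81 (0b01010001)
  OR R0, R2   → R0 = 43 OR 81 = 123 (0b01111011)
Final: R0 = 123

123


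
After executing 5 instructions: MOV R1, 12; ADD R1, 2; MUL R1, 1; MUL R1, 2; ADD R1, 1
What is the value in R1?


Register state trace:
  MOV R1, 12  → R1 = 12
  ADD R1, 2  → R1 = 12 + 2 = 14
  MUL R1, 1  → R1 = 14 * 1 = 14
  MUL R1, 2  → R1 = 14 * 2 = 28
  ADD R1, 1  → R1 = 28 + 1 = 29
Final: R1 = 29

29


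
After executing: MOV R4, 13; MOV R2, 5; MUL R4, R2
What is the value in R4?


Register state trace:
  MOV R4, 13  → R4 = 13
  MOV R2, 5  → R2 = 5
  MUL R4, R2  → R4 = 13 * 5 = 65
Final: R4 = 65

65


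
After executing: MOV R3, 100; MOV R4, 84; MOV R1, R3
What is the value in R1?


Register state trace:
  MOV R3, 100  → R3 = 100
  MOV R4, 84  → R4 = 84
  MOV R1, R3  → R1 = 100
Final: R1 = 100

100


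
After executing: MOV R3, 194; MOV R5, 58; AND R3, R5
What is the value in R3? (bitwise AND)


Register state trace:
  MOV R3, 194  → R3 = 194 (0b11000010)
  MOV R5, 58  → R5 = 58 (0b00111010)
  AND R3, R5  → R3 = 194 AND 58 = 2 (0b00000010)
Final: R3 = 2

2


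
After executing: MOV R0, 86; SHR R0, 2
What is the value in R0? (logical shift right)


Register state trace:
  MOV R0, 86  → R0 = 86
  SHR R0, 2  → R0 = 86 >> 2 = 86 // 2^2 = 21
Final: R0 = 21

21


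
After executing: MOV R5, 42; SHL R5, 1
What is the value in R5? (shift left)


Register state trace:
  MOV R5, 42  → R5 = 42
  SHL R5, 1  → R5 = 42 << 1 = 42 * 2^1 = 84
Final: R5 = 84

84


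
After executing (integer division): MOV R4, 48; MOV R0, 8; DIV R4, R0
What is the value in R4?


Register state trace:
  MOV R4, 48  → R4 = 48
  MOV R0, 8  → R0 = 8
  DIV R4, R0  → R4 = 48 // 8 = 6
Final: R4 = 6

6


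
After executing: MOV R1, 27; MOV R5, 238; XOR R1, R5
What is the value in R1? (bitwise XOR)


Register state trace:
  MOV R1, 27  → R1 = 27 (0b00011011)
  MOV R5, 238  → R5 = 238 (0b11101110)
  XOR R1, R5  → R1 = 27 XOR 238 = 245 (0b11110101)
Final: R1 = 245

245


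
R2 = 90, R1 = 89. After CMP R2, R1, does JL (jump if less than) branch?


Trace:
  R2 = 90, R1 = 89
  CMP R2, R1  → compares 90 vs 89
  JL checks: is 90 less than 89?
  90 > 89, so condition is false
Branch taken: No

No


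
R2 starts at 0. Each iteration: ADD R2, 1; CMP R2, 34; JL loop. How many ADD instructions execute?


Loop trace (R2 starts at 0, target 34, step 1):
  ADD #1: R2 = 0 + 1 = 1  → 1 < 34, loop
  ADD #2: R2 = 1 + 1 = 2  → 2 < 34, loop
  ADD #3: R2 = 2 + 1 = 3  → 3 < 34, loop
  ADD #4: R2 = 3 + 1 = 4  → 4 < 34, loop
  ADD #5: R2 = 4 + 1 = 5  → 5 < 34, loop
  ADD #6: R2 = 5 + 1 = 6  → 6 < 34, loop
  ADD #7: R2 = 6 + 1 = 7  → 7 < 34, loop
  ADD #8: R2 = 7 + 1 = 8  → 8 < 34, loop
  ADD #9: R2 = 8 + 1 = 9  → 9 < 34, loop
  ADD #10: R2 = 9 + 1 = 10  → 10 < 34, loop
  ADD #11: R2 = 10 + 1 = 11  → 11 < 34, loop
  ADD #12: R2 = 11 + 1 = 12  → 12 < 34, loop
  ADD #13: R2 = 12 + 1 = 13  → 13 < 34, loop
  ADD #14: R2 = 13 + 1 = 14  → 14 < 34, loop
  ADD #15: R2 = 14 + 1 = 15  → 15 < 34, loop
  ADD #16: R2 = 15 + 1 = 16  → 16 < 34, loop
  ADD #17: R2 = 16 + 1 = 17  → 17 < 34, loop
  ADD #18: R2 = 17 + 1 = 18  → 18 < 34, loop
  ADD #19: R2 = 18 + 1 = 19  → 19 < 34, loop
  ADD #20: R2 = 19 + 1 = 20  → 20 < 34, loop
  ADD #21: R2 = 20 + 1 = 21  → 21 < 34, loop
  ADD #22: R2 = 21 + 1 = 22  → 22 < 34, loop
  ADD #23: R2 = 22 + 1 = 23  → 23 < 34, loop
  ADD #24: R2 = 23 + 1 = 24  → 24 < 34, loop
  ADD #25: R2 = 24 + 1 = 25  → 25 < 34, loop
  ADD #26: R2 = 25 + 1 = 26  → 26 < 34, loop
  ADD #27: R2 = 26 + 1 = 27  → 27 < 34, loop
  ADD #28: R2 = 27 + 1 = 28  → 28 < 34, loop
  ADD #29: R2 = 28 + 1 = 29  → 29 < 34, loop
  ADD #30: R2 = 29 + 1 = 30  → 30 < 34, loop
  ADD #31: R2 = 30 + 1 = 31  → 31 < 34, loop
  ADD #32: R2 = 31 + 1 = 32  → 32 < 34, loop
  ADD #33: R2 = 32 + 1 = 33  → 33 < 34, loop
  ADD #34: R2 = 33 + 1 = 34  → 34 >= 34, exit
Total ADD instructions: 34

34


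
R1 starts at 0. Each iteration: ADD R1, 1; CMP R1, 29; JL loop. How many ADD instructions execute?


Loop trace (R1 starts at 0, target 29, step 1):
  ADD #1: R1 = 0 + 1 = 1  → 1 < 29, loop
  ADD #2: R1 = 1 + 1 = 2  → 2 < 29, loop
  ADD #3: R1 = 2 + 1 = 3  → 3 < 29, loop
  ADD #4: R1 = 3 + 1 = 4  → 4 < 29, loop
  ADD #5: R1 = 4 + 1 = 5  → 5 < 29, loop
  ADD #6: R1 = 5 + 1 = 6  → 6 < 29, loop
  ADD #7: R1 = 6 + 1 = 7  → 7 < 29, loop
  ADD #8: R1 = 7 + 1 = 8  → 8 < 29, loop
  ADD #9: R1 = 8 + 1 = 9  → 9 < 29, loop
  ADD #10: R1 = 9 + 1 = 10  → 10 < 29, loop
  ADD #11: R1 = 10 + 1 = 11  → 11 < 29, loop
  ADD #12: R1 = 11 + 1 = 12  → 12 < 29, loop
  ADD #13: R1 = 12 + 1 = 13  → 13 < 29, loop
  ADD #14: R1 = 13 + 1 = 14  → 14 < 29, loop
  ADD #15: R1 = 14 + 1 = 15  → 15 < 29, loop
  ADD #16: R1 = 15 + 1 = 16  → 16 < 29, loop
  ADD #17: R1 = 16 + 1 = 17  → 17 < 29, loop
  ADD #18: R1 = 17 + 1 = 18  → 18 < 29, loop
  ADD #19: R1 = 18 + 1 = 19  → 19 < 29, loop
  ADD #20: R1 = 19 + 1 = 20  → 20 < 29, loop
  ADD #21: R1 = 20 + 1 = 21  → 21 < 29, loop
  ADD #22: R1 = 21 + 1 = 22  → 22 < 29, loop
  ADD #23: R1 = 22 + 1 = 23  → 23 < 29, loop
  ADD #24: R1 = 23 + 1 = 24  → 24 < 29, loop
  ADD #25: R1 = 24 + 1 = 25  → 25 < 29, loop
  ADD #26: R1 = 25 + 1 = 26  → 26 < 29, loop
  ADD #27: R1 = 26 + 1 = 27  → 27 < 29, loop
  ADD #28: R1 = 27 + 1 = 28  → 28 < 29, loop
  ADD #29: R1 = 28 + 1 = 29  → 29 >= 29, exit
Total ADD instructions: 29

29


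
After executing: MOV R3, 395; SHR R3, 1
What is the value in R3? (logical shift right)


Register state trace:
  MOV R3, 395  → R3 = 395
  SHR R3, 1  → R3 = 395 >> 1 = 395 // 2^1 = 197
Final: R3 = 197

197


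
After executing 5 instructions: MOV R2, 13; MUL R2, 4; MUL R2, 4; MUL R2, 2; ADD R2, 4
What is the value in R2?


Register state trace:
  MOV R2, 13  → R2 = 13
  MUL R2, 4  → R2 = 13 * 4 = 52
  MUL R2, 4  → R2 = 52 * 4 = 208
  MUL R2, 2  → R2 = 208 * 2 = 416
  ADD R2, 4  → R2 = 416 + 4 = 420
Final: R2 = 420

420


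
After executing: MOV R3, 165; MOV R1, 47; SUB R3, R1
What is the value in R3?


Register state trace:
  MOV R3, 165  → R3 = 165
  MOV R1, 47  → R1 = 47
  SUB R3, R1  → R3 = 165 - 47 = 118
Final: R3 = 118

118


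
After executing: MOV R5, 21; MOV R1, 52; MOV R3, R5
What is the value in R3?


Register state trace:
  MOV R5, 21  → R5 = 21
  MOV R1, 52  → R1 = 52
  MOV R3, R5  → R3 = 21
Final: R3 = 21

21


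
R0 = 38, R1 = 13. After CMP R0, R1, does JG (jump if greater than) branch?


Trace:
  R0 = 38, R1 = 13
  CMP R0, R1  → compares 38 vs 13
  JG checks: is 38 greater than 13?
  38 > 13, so condition is true
Branch taken: Yes

Yes


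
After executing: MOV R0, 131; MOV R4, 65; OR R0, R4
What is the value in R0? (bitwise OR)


Register state trace:
  MOV R0, 131  → R0 = 131 (0b10000011)
  MOV R4, 65  → R4 = 65 (0b01000001)
  OR R0, R4   → R0 = 131 OR 65 = 195 (0b11000011)
Final: R0 = 195

195


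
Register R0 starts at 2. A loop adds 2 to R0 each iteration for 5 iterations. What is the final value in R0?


Starting value: R0 = 2
  Iter 1: R0 = 2 + 2 = 4
  Iter 2: R0 = 4 + 2 = 6
  Iter 3: R0 = 6 + 2 = 8
  Iter 4: R0 = 8 + 2 = 10
  Iter 5: R0 = 10 + 2 = 12
Final: R0 = 12

12


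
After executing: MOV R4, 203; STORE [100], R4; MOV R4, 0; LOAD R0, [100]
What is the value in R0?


Register and memory trace:
  MOV R4, 203  → R4 = 203
  STORE [100], R4  → mem[100] = 203
  MOV R4, 0  → R4 = 0
  LOAD R0, [100]  → R0 = mem[100] = 203
Final: R0 = 203

203


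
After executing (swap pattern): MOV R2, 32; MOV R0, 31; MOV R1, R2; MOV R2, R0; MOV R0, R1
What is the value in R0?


Register state trace (swap pattern):
  MOV R2, 32  → R2 = 32
  MOV R0, 31  → R0 = 31
  MOV R1, R2  → R1 = 32  (save R2)
  MOV R2, R0  → R2 = 31  (R2 gets R0's value)
  MOV R0, R1  → R0 = 32  (R0 gets saved value)
Final: R0 = 32

32
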